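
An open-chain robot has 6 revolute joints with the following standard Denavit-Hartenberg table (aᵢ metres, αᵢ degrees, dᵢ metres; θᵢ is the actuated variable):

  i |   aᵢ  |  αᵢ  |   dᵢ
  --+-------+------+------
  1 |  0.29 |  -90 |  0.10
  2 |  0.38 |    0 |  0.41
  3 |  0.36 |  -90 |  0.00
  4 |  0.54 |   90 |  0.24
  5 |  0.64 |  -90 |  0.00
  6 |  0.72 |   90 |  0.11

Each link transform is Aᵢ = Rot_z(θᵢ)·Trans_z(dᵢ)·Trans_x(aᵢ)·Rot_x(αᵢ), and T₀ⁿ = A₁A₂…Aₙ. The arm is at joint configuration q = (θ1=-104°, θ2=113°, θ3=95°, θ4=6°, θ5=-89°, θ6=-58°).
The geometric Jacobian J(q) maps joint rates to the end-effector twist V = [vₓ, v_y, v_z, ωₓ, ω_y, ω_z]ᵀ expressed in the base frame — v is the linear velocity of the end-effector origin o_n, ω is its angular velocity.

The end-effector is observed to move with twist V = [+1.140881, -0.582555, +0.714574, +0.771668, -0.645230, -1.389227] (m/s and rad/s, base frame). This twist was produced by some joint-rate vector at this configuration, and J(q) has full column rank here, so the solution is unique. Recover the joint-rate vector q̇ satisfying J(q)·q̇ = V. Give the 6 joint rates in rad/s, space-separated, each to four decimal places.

o_n = [1.2060, 0.9206, -0.4272]
J₁: ẑ×o_n = [-0.9206, 1.2060, 0.0000], ω = ẑ
J2: z=[0.9703, -0.2419, 0.0000] o=[-0.0702, -0.2814, 0.1000] → [0.1276, 0.5116, 1.4750, 0.9703, -0.2419, 0.0000]
J3: z=[0.9703, -0.2419, 0.0000] o=[0.3636, -0.2365, -0.2498] → [0.0429, 0.1722, 1.3266, 0.9703, -0.2419, 0.0000]
J4: z=[-0.1136, -0.4555, 0.8829] o=[0.4405, 0.0719, -0.0808] → [-0.5916, 0.6366, 0.2523, -0.1136, -0.4555, 0.8829]
J5: z=[0.9873, -0.1510, 0.0491] o=[0.4732, 0.4363, 0.3833] → [0.0987, 0.8362, 0.5888, 0.9873, -0.1510, 0.0491]
J6: z=[0.1090, 0.8692, 0.4822] o=[0.5471, 0.7376, -0.1765] → [-0.3062, 0.3451, -0.5528, 0.1090, 0.8692, 0.4822]
q̇ = J⁺·V = [-0.5000, -0.2160, 0.0890, -0.5630, 0.9420, -0.9090]

-0.5000 -0.2160 0.0890 -0.5630 0.9420 -0.9090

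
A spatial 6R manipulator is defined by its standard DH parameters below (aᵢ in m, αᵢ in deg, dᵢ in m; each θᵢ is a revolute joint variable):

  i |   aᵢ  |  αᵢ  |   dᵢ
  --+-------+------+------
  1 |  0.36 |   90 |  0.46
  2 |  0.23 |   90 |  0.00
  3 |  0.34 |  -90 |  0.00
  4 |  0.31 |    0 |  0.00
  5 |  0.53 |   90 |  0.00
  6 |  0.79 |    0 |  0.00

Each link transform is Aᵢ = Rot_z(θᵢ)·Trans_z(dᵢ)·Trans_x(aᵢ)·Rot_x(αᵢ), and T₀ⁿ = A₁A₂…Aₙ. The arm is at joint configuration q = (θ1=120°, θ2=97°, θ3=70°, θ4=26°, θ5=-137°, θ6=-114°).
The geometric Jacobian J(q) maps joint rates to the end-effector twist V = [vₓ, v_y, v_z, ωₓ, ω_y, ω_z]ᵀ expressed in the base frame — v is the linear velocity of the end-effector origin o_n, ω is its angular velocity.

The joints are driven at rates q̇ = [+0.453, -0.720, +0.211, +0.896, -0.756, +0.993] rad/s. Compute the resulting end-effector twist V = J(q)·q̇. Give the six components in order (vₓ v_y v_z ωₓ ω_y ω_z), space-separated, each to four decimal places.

-0.9935 0.9487 0.2293 -1.2919 -0.8488 -0.0099

o_n = [0.0862, 0.3790, 1.5532]
J₁: ẑ×o_n = [-0.3790, 0.0862, 0.0000], ω = ẑ
J2: z=[0.8660, 0.5000, 0.0000] o=[-0.1800, 0.3118, 0.4600] → [0.5466, -0.9467, -0.0749, 0.8660, 0.5000, 0.0000]
J3: z=[-0.4963, 0.8596, 0.1219] o=[-0.1660, 0.2875, 0.6883] → [0.7323, 0.4600, -0.2622, -0.4963, 0.8596, 0.1219]
J4: z=[0.2389, 0.2702, -0.9327] o=[0.1178, 0.4350, 0.8037] → [0.1503, -0.1497, -0.0048, 0.2389, 0.2702, -0.9327]
J5: z=[0.2389, 0.2702, -0.9327] o=[0.4178, 0.4390, 0.8817] → [0.1255, 0.1488, 0.0752, 0.2389, 0.2702, -0.9327]
J6: z=[-0.6014, -0.7130, -0.3606] o=[0.0137, 0.7819, 0.8776] → [-0.6270, 0.3801, 0.2940, -0.6014, -0.7130, -0.3606]
V = J·q̇ = [-0.9935, 0.9487, 0.2293, -1.2919, -0.8488, -0.0099]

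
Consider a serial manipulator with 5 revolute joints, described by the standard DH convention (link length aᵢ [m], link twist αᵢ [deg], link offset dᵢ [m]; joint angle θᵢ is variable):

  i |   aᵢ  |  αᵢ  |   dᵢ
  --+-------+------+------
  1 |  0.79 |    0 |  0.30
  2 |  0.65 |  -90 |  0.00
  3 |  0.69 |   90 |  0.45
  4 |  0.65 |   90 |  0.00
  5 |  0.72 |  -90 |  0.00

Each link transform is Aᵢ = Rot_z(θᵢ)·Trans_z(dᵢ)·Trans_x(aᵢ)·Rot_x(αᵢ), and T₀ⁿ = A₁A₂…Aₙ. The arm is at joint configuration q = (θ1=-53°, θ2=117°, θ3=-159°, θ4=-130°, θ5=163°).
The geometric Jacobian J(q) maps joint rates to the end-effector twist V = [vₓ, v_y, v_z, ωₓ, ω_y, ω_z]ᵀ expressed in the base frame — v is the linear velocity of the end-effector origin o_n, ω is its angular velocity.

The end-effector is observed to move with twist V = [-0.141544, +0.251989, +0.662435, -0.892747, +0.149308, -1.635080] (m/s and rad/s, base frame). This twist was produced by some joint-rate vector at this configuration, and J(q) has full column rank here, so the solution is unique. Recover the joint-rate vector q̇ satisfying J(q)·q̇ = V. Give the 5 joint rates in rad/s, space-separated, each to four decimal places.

-0.3590 -0.3240 0.7830 0.9810 0.1320

o_n = [0.0038, -0.5041, 0.3596]
J₁: ẑ×o_n = [0.5041, 0.0038, -0.0000], ω = ẑ
J2: z=[0.0000, 0.0000, 1.0000] o=[0.4754, -0.6309, 0.3000] → [-0.1269, -0.4716, 0.0000, 0.0000, 0.0000, 1.0000]
J3: z=[-0.8988, 0.4384, 0.0000] o=[0.7604, -0.0467, 0.3000] → [0.0261, 0.0536, 0.7427, -0.8988, 0.4384, 0.0000]
J4: z=[-0.1571, -0.3221, -0.9336] o=[0.0735, -0.4284, 0.5473] → [-0.0102, 0.0356, -0.0106, -0.1571, -0.3221, -0.9336]
J5: z=[-0.2642, 0.9246, -0.2745] o=[0.6921, -0.2961, 0.3975] → [-0.0921, 0.1789, 0.6913, -0.2642, 0.9246, -0.2745]
q̇ = J⁺·V = [-0.3590, -0.3240, 0.7830, 0.9810, 0.1320]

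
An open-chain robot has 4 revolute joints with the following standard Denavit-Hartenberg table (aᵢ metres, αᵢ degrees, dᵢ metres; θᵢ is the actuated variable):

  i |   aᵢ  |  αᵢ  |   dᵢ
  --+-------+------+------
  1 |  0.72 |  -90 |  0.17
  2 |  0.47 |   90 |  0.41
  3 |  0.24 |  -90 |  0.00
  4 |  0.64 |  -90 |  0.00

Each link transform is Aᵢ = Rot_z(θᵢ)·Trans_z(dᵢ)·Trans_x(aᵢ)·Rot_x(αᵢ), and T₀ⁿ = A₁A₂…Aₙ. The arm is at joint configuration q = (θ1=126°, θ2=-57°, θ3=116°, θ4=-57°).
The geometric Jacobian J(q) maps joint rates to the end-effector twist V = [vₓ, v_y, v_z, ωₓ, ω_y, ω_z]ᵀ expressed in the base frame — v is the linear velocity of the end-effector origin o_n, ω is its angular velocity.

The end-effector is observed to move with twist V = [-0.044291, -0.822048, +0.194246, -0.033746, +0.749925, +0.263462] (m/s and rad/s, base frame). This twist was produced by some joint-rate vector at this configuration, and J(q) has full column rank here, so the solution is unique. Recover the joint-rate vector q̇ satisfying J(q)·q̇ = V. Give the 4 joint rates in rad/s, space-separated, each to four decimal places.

0.7400 -0.3850 -0.7850 0.0650

o_n = [-0.9861, -0.2402, 0.6401]
J₁: ẑ×o_n = [0.2402, -0.9861, 0.0000], ω = ẑ
J2: z=[-0.8090, -0.5878, 0.0000] o=[-0.4232, 0.5825, 0.1700] → [-0.2763, 0.3803, 0.3347, -0.8090, -0.5878, 0.0000]
J3: z=[0.4930, -0.6785, 0.5446] o=[-0.9054, 0.5486, 0.5642] → [0.3781, -0.0814, -0.4437, 0.4930, -0.6785, 0.5446]
J4: z=[0.6424, -0.1384, -0.7538] o=[-1.0462, 0.3754, 0.4759] → [-0.4868, -0.1507, -0.3872, 0.6424, -0.1384, -0.7538]
q̇ = J⁺·V = [0.7400, -0.3850, -0.7850, 0.0650]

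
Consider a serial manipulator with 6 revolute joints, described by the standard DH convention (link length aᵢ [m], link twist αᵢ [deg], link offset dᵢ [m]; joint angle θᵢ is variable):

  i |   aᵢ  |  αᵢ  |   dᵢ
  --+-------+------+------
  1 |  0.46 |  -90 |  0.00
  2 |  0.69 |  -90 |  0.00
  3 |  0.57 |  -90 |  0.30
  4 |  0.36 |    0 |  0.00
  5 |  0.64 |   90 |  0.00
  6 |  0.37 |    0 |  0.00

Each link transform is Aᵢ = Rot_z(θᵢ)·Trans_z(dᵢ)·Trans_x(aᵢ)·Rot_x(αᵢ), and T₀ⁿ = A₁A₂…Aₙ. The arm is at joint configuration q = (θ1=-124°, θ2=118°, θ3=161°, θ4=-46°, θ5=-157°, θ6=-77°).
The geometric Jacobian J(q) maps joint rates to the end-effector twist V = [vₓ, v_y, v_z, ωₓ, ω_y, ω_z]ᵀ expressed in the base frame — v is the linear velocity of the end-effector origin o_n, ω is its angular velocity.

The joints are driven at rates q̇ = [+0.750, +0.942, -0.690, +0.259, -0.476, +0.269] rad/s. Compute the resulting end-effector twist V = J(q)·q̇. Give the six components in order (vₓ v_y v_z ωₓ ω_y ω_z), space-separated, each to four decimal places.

-0.0557 0.0644 0.2072 0.1120 -1.0904 0.3352

o_n = [-0.2714, 0.2971, -0.4543]
J₁: ẑ×o_n = [-0.2971, -0.2714, 0.0000], ω = ẑ
J2: z=[0.8290, -0.5592, 0.0000] o=[-0.2572, -0.3814, 0.0000] → [0.2540, 0.3766, 0.5546, 0.8290, -0.5592, 0.0000]
J3: z=[0.4937, 0.7320, 0.4695] o=[-0.0761, -0.1128, -0.6092] → [-0.0790, -0.1682, 0.3453, 0.4937, 0.7320, 0.4695]
J4: z=[0.6984, -0.6554, 0.2875] o=[-0.2233, 0.0008, 0.0075] → [0.2175, 0.3087, 0.1754, 0.6984, -0.6554, 0.2875]
J5: z=[0.6984, -0.6554, 0.2875] o=[-0.2250, 0.1439, 0.3378] → [0.4751, 0.5399, 0.0766, 0.6984, -0.6554, 0.2875]
J6: z=[-0.6569, -0.7465, -0.1060] o=[-0.0432, 0.0704, -0.2714] → [0.1605, -0.0960, -0.3193, -0.6569, -0.7465, -0.1060]
V = J·q̇ = [-0.0557, 0.0644, 0.2072, 0.1120, -1.0904, 0.3352]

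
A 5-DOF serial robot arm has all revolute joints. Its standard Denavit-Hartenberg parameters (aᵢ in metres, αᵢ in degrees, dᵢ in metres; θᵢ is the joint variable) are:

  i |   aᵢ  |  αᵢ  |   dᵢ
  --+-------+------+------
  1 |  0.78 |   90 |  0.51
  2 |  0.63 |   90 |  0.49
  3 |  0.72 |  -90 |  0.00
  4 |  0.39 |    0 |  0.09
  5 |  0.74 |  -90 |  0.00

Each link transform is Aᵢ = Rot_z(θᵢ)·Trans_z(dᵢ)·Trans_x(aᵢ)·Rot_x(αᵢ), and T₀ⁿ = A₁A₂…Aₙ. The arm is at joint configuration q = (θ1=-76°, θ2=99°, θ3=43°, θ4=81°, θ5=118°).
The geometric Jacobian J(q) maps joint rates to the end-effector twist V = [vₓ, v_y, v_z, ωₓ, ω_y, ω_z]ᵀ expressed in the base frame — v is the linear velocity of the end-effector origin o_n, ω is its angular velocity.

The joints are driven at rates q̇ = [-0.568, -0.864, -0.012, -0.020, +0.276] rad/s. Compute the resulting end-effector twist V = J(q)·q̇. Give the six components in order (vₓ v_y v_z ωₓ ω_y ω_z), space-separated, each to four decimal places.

o_n = [-0.4627, -0.6711, 1.1078]
J₁: ẑ×o_n = [0.6711, -0.4627, 0.0000], ω = ẑ
J2: z=[-0.9703, -0.2419, 0.0000] o=[0.1887, -0.7568, 0.5100] → [-0.1446, 0.5800, -0.2408, -0.9703, -0.2419, 0.0000]
J3: z=[0.2389, -0.9583, 0.1564] o=[-0.3106, -0.7797, 1.1322] → [0.0064, -0.0179, -0.1198, 0.2389, -0.9583, 0.1564]
J4: z=[-0.6838, -0.2804, -0.6736] o=[-0.8070, -0.8186, 1.6523] → [0.2521, -0.6043, -0.0043, -0.6838, -0.2804, -0.6736]
J5: z=[-0.6838, -0.2804, -0.6736] o=[-1.0026, -0.4780, 1.5755] → [0.0011, -0.6835, 0.2835, -0.6838, -0.2804, -0.6736]
V = J·q̇ = [-0.2611, -0.4147, 0.2878, 0.6604, 0.1487, -0.7423]

-0.2611 -0.4147 0.2878 0.6604 0.1487 -0.7423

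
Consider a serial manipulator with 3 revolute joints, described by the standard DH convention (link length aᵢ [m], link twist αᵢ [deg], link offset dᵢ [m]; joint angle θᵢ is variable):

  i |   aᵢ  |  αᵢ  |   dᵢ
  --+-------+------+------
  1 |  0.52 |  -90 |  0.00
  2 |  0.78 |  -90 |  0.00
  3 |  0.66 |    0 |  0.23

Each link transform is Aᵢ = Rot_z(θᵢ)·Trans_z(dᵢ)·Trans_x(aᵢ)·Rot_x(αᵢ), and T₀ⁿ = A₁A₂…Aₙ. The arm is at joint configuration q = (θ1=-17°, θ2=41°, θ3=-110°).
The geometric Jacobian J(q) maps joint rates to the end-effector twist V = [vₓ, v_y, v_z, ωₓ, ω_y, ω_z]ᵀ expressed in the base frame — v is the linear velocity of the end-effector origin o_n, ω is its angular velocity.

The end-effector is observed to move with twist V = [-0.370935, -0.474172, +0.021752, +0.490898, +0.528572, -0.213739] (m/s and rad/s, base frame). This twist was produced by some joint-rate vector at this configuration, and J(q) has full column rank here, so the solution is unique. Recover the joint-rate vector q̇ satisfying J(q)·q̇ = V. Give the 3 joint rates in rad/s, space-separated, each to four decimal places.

o_n = [0.9343, 0.3629, -0.5372]
J₁: ẑ×o_n = [-0.3629, 0.9343, 0.0000], ω = ẑ
J2: z=[0.2924, 0.9563, 0.0000] o=[0.4973, -0.1520, 0.0000] → [-0.5137, 0.1571, -0.2674, 0.2924, 0.9563, 0.0000]
J3: z=[-0.6274, 0.1918, -0.7547] o=[1.0602, -0.3241, -0.5117] → [0.5136, 0.0790, -0.4069, -0.6274, 0.1918, -0.7547]
q̇ = J⁺·V = [-0.5760, 0.6490, -0.4800]

-0.5760 0.6490 -0.4800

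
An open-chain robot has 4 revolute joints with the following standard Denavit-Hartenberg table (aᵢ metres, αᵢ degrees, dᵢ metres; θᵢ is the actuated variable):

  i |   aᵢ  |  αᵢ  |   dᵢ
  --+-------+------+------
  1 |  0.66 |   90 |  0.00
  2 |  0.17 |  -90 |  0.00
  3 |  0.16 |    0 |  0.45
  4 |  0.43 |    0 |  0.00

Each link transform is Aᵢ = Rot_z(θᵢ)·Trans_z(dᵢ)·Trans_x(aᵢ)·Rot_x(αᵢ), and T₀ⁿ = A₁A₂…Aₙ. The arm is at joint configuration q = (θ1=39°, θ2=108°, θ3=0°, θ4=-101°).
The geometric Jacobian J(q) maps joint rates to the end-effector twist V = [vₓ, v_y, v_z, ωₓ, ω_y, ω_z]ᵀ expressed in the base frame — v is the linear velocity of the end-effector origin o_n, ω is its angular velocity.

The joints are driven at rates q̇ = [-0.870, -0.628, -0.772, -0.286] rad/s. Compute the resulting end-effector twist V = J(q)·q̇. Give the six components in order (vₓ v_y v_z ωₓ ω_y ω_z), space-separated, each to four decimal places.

-0.0227 -0.2396 -0.1078 0.3868 1.1213 -0.5431

o_n = [0.3864, -0.2302, 0.0968]
J₁: ẑ×o_n = [0.2302, 0.3864, -0.0000], ω = ẑ
J2: z=[0.6293, -0.7771, 0.0000] o=[0.5129, 0.4154, 0.0000] → [-0.0752, -0.0609, -0.5046, 0.6293, -0.7771, 0.0000]
J3: z=[-0.7391, -0.5985, -0.3090] o=[0.4721, 0.3823, 0.1617] → [-0.1504, -0.0215, 0.4014, -0.7391, -0.5985, -0.3090]
J4: z=[-0.7391, -0.5985, -0.3090] o=[0.1011, 0.0818, 0.1748] → [-0.0497, -0.1458, 0.4014, -0.7391, -0.5985, -0.3090]
V = J·q̇ = [-0.0227, -0.2396, -0.1078, 0.3868, 1.1213, -0.5431]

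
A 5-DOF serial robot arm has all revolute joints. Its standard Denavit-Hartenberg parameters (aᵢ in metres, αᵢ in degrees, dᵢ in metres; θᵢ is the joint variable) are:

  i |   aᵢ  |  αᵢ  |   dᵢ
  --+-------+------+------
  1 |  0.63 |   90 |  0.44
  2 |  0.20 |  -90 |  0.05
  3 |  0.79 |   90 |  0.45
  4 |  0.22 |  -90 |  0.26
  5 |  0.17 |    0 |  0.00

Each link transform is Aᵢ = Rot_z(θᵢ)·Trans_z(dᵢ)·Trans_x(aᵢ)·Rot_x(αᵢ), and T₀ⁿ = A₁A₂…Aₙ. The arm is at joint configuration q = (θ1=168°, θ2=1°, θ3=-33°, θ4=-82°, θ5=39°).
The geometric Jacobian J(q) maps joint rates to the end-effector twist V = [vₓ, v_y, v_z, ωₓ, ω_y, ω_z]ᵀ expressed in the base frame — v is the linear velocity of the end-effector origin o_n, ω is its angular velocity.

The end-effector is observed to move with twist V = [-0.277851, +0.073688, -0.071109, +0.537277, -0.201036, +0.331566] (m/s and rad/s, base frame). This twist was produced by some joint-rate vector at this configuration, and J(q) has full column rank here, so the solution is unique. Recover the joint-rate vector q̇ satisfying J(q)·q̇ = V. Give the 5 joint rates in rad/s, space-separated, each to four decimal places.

-0.1910 -0.0480 0.6010 0.2730 -0.4930

o_n = [-1.2847, 0.9225, 0.5556]
J₁: ẑ×o_n = [-0.9225, -1.2847, 0.0000], ω = ẑ
J2: z=[0.2079, 0.9781, 0.0000] o=[-0.6162, 0.1310, 0.4400] → [0.1131, -0.0240, 0.8184, 0.2079, 0.9781, 0.0000]
J3: z=[0.0171, -0.0036, 0.9998] o=[-0.8014, 0.2215, 0.4435] → [-0.7014, -0.4851, 0.0102, 0.0171, -0.0036, 0.9998]
J4: z=[0.7070, 0.7071, -0.0095] o=[-1.3523, 0.7784, 0.9050] → [-0.2457, 0.2464, 0.0541, 0.7070, 0.7071, -0.0095]
J5: z=[-0.6977, 0.6997, 0.1536] o=[-1.1938, 0.9847, 0.6851] → [-0.0811, -0.1043, 0.1070, -0.6977, 0.6997, 0.1536]
q̇ = J⁺·V = [-0.1910, -0.0480, 0.6010, 0.2730, -0.4930]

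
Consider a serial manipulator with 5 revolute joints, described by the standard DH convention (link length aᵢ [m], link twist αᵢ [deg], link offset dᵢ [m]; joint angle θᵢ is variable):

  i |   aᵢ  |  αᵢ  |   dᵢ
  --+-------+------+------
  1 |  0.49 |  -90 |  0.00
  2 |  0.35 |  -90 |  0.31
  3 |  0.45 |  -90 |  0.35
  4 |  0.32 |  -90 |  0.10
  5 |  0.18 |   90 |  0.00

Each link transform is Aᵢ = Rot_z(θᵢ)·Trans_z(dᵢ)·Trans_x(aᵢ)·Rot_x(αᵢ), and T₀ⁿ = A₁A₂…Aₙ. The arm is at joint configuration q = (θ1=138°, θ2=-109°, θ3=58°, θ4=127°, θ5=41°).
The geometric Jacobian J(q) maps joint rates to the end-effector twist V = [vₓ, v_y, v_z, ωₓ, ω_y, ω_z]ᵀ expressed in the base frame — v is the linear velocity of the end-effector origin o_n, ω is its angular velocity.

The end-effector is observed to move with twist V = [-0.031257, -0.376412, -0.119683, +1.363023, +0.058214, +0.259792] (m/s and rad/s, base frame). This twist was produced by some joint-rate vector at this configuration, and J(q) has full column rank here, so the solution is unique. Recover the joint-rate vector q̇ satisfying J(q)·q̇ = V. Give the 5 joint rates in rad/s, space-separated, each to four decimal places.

0.5150 -0.3830 -0.6080 0.2390 -0.6580

o_n = [-0.3575, 0.0923, 0.4289]
J₁: ẑ×o_n = [-0.0923, -0.3575, 0.0000], ω = ẑ
J2: z=[-0.6691, -0.7431, 0.0000] o=[-0.3641, 0.3279, 0.0000] → [-0.3187, 0.2870, 0.1625, -0.6691, -0.7431, 0.0000]
J3: z=[-0.7027, 0.6327, 0.3256] o=[-0.4869, 0.0213, 0.3309] → [0.0388, 0.1109, -0.1318, -0.7027, 0.6327, 0.3256]
J4: z=[0.1494, 0.5786, -0.8018] o=[-0.4198, 0.4743, 0.6704] → [-0.4460, -0.0138, -0.0931, 0.1494, 0.5786, -0.8018]
J5: z=[-0.9785, -0.0304, -0.2042] o=[-0.3592, 0.2714, 0.4105] → [-0.0371, 0.0177, 0.1752, -0.9785, -0.0304, -0.2042]
q̇ = J⁺·V = [0.5150, -0.3830, -0.6080, 0.2390, -0.6580]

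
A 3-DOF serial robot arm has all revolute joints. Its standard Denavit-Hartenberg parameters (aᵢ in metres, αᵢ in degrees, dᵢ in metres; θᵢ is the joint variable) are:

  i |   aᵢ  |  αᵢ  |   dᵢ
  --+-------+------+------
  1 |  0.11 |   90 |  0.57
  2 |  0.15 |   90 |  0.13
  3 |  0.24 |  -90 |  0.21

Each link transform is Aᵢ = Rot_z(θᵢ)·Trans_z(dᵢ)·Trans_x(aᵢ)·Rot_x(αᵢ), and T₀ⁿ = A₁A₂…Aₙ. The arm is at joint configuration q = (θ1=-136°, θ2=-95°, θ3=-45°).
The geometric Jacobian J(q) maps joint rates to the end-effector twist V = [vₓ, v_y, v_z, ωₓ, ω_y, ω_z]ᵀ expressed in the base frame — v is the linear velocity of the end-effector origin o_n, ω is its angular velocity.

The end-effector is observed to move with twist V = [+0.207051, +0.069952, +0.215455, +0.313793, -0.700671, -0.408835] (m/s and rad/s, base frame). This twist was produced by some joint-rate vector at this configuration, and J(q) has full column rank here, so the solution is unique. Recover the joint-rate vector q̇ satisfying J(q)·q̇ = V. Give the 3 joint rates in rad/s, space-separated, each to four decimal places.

o_n = [0.1190, 0.0597, 0.2698]
J₁: ẑ×o_n = [-0.0597, 0.1190, 0.0000], ω = ẑ
J2: z=[-0.6947, 0.7193, 0.0000] o=[-0.0791, -0.0764, 0.5700] → [-0.2159, -0.2085, -0.2371, -0.6947, 0.7193, 0.0000]
J3: z=[0.7166, 0.6920, 0.0872] o=[-0.1600, 0.0262, 0.4206] → [-0.1072, 0.1324, -0.1691, 0.7166, 0.6920, 0.0872]
q̇ = J⁺·V = [-0.3860, -0.7220, -0.2620]

-0.3860 -0.7220 -0.2620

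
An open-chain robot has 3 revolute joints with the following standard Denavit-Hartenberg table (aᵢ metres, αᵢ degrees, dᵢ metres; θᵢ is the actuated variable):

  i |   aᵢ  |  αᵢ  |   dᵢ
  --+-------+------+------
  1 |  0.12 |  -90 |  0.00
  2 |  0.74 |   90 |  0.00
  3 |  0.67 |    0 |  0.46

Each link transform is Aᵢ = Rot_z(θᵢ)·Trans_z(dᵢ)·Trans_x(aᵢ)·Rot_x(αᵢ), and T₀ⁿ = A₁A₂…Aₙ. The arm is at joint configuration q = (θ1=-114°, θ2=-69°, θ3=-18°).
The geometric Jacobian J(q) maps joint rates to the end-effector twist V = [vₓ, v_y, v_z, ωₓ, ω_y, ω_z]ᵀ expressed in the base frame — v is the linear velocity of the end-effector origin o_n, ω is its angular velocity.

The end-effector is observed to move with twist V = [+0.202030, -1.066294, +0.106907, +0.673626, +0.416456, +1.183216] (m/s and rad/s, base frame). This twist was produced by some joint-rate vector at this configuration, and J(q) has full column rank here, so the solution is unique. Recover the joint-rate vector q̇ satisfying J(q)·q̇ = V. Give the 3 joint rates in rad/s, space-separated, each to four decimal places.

o_n = [-0.2640, -0.0840, 1.4506]
J₁: ẑ×o_n = [0.0840, -0.2640, 0.0000], ω = ẑ
J2: z=[0.9135, -0.4067, 0.0000] o=[-0.0488, -0.1096, 0.0000] → [-0.5900, -1.3252, -0.0641, 0.9135, -0.4067, 0.0000]
J3: z=[0.3797, 0.8529, 0.3584] o=[-0.1567, -0.3519, 0.6908] → [0.5519, -0.3270, 0.1933, 0.3797, 0.8529, 0.3584]
q̇ = J⁺·V = [0.9320, 0.4460, 0.7010]

0.9320 0.4460 0.7010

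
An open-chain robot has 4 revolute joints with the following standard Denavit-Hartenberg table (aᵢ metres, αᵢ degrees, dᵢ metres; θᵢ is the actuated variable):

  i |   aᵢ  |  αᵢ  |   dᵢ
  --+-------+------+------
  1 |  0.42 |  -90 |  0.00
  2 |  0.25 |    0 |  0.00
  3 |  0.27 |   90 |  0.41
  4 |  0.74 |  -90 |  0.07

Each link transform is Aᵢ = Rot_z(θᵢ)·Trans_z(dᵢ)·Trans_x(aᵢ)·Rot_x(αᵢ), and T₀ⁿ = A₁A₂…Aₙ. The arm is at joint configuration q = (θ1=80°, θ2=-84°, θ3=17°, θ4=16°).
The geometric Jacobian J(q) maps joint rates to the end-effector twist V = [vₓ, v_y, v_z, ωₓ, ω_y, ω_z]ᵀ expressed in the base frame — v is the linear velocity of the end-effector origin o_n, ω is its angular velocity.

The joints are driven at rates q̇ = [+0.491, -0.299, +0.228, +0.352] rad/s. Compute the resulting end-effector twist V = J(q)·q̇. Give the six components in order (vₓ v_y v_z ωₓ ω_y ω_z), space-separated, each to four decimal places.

o_n = [-0.4718, 0.8601, 1.1793]
J₁: ẑ×o_n = [-0.8601, -0.4718, 0.0000], ω = ẑ
J2: z=[-0.9848, 0.1736, 0.0000] o=[0.0729, 0.4136, 0.0000] → [0.2048, 1.1614, -0.3451, -0.9848, 0.1736, 0.0000]
J3: z=[-0.9848, 0.1736, 0.0000] o=[0.0775, 0.4394, 0.2486] → [0.1616, 0.9165, -0.3190, -0.9848, 0.1736, 0.0000]
J4: z=[-0.1598, -0.9065, 0.3907] o=[-0.3080, 0.6144, 0.4972] → [-0.7144, 0.0450, -0.1878, -0.1598, -0.9065, 0.3907]
V = J·q̇ = [-0.6982, -0.3541, -0.0356, 0.0137, -0.3314, 0.6285]

-0.6982 -0.3541 -0.0356 0.0137 -0.3314 0.6285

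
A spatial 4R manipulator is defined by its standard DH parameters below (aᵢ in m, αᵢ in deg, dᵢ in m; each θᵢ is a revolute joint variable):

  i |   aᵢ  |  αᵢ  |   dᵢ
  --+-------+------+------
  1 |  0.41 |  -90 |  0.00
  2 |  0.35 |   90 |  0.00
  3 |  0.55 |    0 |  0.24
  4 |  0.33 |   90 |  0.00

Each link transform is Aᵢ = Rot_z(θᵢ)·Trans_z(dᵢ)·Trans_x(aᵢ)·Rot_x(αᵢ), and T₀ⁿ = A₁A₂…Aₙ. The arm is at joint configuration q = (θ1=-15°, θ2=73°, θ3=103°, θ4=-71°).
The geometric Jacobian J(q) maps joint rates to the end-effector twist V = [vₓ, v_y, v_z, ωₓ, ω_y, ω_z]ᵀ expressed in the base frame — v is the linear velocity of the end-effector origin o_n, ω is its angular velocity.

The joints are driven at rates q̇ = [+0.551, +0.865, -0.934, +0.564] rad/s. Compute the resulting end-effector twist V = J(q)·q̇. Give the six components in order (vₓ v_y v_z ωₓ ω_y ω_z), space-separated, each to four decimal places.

-0.4490 0.5820 -0.8671 -0.1179 0.9271 0.4428

o_n = [0.9446, 0.4827, -0.4138]
J₁: ẑ×o_n = [-0.4827, 0.9446, 0.0000], ω = ẑ
J2: z=[0.2588, 0.9659, 0.0000] o=[0.3960, -0.1061, 0.0000] → [-0.3997, 0.1071, -0.3775, 0.2588, 0.9659, 0.0000]
J3: z=[0.9237, -0.2475, 0.2924] o=[0.4949, -0.1326, -0.3347] → [-0.1603, 0.2046, 0.6797, 0.9237, -0.2475, 0.2924]
J4: z=[0.9237, -0.2475, 0.2924] o=[0.8203, 0.3350, -0.1462] → [0.0230, 0.2836, 0.1672, 0.9237, -0.2475, 0.2924]
V = J·q̇ = [-0.4490, 0.5820, -0.8671, -0.1179, 0.9271, 0.4428]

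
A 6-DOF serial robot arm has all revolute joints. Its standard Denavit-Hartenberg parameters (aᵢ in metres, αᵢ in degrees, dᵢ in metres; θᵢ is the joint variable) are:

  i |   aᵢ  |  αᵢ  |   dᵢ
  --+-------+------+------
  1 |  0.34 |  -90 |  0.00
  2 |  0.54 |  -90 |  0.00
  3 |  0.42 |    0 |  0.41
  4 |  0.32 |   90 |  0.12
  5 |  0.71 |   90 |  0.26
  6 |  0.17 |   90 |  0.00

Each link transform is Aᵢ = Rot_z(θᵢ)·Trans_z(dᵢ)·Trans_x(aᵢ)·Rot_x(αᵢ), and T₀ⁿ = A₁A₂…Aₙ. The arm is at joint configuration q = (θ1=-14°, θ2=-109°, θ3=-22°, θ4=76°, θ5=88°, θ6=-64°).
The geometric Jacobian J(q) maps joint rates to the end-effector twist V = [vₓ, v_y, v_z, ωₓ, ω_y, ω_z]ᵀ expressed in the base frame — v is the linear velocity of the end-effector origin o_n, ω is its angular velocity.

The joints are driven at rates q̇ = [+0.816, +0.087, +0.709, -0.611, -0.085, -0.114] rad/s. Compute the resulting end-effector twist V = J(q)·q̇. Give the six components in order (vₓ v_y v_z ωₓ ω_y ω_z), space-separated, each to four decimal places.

o_n = [1.1353, -0.3456, 1.5817]
J₁: ẑ×o_n = [0.3456, 1.1353, -0.0000], ω = ẑ
J2: z=[0.2419, 0.9703, 0.0000] o=[0.3299, -0.0823, 0.0000] → [1.5347, -0.3826, -0.8452, 0.2419, 0.9703, 0.0000]
J3: z=[0.9174, -0.2287, 0.3256] o=[0.1593, -0.0397, 0.5106] → [-0.1454, -0.6649, -0.0574, 0.9174, -0.2287, 0.3256]
J4: z=[0.9174, -0.2287, 0.3256] o=[0.4505, 0.0498, 1.0123] → [-0.0015, -0.2994, -0.2061, 0.9174, -0.2287, 0.3256]
J5: z=[-0.1134, 0.6340, 0.7649] o=[0.4386, -0.2140, 1.2292] → [0.3242, 0.5729, -0.4268, -0.1134, 0.6340, 0.7649]
J6: z=[-0.4132, -0.7303, 0.5441] o=[1.0506, -0.2298, 1.6728] → [0.1296, 0.0084, 0.1097, -0.4132, -0.7303, 0.5441]
V = J·q̇ = [0.2710, 0.5550, 0.0355, 0.1677, 0.0914, 0.7209]

0.2710 0.5550 0.0355 0.1677 0.0914 0.7209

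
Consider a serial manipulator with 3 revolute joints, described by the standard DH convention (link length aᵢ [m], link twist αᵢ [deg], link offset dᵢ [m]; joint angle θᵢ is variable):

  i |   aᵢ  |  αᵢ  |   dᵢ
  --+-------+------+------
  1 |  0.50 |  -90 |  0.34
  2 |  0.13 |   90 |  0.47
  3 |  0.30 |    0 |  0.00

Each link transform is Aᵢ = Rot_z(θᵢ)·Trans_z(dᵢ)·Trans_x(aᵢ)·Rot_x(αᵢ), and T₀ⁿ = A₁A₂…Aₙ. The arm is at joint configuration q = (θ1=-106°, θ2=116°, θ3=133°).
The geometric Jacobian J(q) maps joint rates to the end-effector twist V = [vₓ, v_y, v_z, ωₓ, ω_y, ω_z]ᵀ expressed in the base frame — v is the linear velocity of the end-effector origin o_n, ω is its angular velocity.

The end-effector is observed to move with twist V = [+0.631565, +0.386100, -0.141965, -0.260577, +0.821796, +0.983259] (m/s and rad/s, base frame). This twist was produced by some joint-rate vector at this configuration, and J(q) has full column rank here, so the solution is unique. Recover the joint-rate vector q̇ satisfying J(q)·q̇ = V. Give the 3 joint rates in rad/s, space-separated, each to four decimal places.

0.6330 -0.4770 -0.7990

o_n = [0.5159, -0.7021, 0.4070]
J₁: ẑ×o_n = [0.7021, 0.5159, -0.0000], ω = ẑ
J2: z=[0.9613, -0.2756, 0.0000] o=[-0.1378, -0.4806, 0.3400] → [-0.0185, -0.0645, -0.0327, 0.9613, -0.2756, 0.0000]
J3: z=[-0.2477, -0.8640, -0.4384] o=[0.3297, -0.5554, 0.2232] → [-0.2232, -0.0361, 0.1972, -0.2477, -0.8640, -0.4384]
q̇ = J⁺·V = [0.6330, -0.4770, -0.7990]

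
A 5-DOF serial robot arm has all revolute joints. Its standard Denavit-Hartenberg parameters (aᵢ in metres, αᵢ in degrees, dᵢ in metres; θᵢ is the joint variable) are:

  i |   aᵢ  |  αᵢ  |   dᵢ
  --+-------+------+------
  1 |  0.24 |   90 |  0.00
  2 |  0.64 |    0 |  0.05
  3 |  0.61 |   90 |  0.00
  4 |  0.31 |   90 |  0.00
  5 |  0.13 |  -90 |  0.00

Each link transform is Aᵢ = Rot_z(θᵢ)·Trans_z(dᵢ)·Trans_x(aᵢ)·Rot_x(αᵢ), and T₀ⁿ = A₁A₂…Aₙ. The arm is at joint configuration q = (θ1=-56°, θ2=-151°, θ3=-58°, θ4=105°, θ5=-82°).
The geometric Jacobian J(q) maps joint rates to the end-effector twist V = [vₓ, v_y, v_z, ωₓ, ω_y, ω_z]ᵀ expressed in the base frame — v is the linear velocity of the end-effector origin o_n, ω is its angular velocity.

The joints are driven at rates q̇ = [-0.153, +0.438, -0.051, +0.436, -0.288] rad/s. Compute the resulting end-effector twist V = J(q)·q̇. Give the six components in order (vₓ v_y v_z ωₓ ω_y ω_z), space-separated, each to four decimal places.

0.2425 0.0010 -0.5139 -0.0048 -0.5517 0.0935

o_n = [-0.7747, 0.4924, -0.1683]
J₁: ẑ×o_n = [-0.4924, -0.7747, 0.0000], ω = ẑ
J2: z=[-0.8290, -0.5592, 0.0000] o=[0.1342, -0.1990, 0.0000] → [0.0941, -0.1395, -1.0814, -0.8290, -0.5592, 0.0000]
J3: z=[-0.8290, -0.5592, 0.0000] o=[-0.2203, 0.2371, -0.3103] → [-0.0794, 0.1177, -0.5217, -0.8290, -0.5592, 0.0000]
J4: z=[0.2711, -0.4019, 0.8746] o=[-0.5186, 0.6794, -0.0145] → [0.2254, -0.1823, -0.1536, 0.2711, -0.4019, 0.8746]
J5: z=[-0.6870, 0.5557, 0.4683] o=[-0.7276, 0.4538, -0.0534] → [-0.0819, -0.1010, -0.0003, -0.6870, 0.5557, 0.4683]
V = J·q̇ = [0.2425, 0.0010, -0.5139, -0.0048, -0.5517, 0.0935]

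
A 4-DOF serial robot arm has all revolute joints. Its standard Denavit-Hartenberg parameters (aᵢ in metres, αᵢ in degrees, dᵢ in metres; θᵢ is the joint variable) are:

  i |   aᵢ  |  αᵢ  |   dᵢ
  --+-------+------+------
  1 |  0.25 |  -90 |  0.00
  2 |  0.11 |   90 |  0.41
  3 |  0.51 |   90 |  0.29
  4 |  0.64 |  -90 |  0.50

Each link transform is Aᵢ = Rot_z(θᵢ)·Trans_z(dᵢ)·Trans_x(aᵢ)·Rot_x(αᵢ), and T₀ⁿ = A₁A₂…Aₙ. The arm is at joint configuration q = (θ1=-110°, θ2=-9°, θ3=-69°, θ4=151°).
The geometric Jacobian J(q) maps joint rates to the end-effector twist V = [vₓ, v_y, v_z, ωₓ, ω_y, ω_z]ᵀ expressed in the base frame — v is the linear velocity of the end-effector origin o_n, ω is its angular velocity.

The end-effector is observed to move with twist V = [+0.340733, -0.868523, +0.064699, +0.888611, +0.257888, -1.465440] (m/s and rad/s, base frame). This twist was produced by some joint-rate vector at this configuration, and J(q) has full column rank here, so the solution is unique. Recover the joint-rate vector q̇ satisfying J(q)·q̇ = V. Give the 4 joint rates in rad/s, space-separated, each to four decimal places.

o_n = [0.3337, 0.1062, 0.5343]
J₁: ẑ×o_n = [-0.1062, 0.3337, 0.0000], ω = ẑ
J2: z=[0.9397, -0.3420, 0.0000] o=[-0.0855, -0.2349, 0.0000] → [-0.1827, -0.5021, 0.4639, 0.9397, -0.3420, 0.0000]
J3: z=[0.0535, 0.1470, 0.9877] o=[0.2626, -0.4772, 0.0172] → [-0.5002, 0.0426, 0.0208, 0.0535, 0.1470, 0.9877]
J4: z=[-0.0214, 0.9890, -0.1460] o=[-0.2310, -0.4414, 0.3322] → [0.2798, -0.0782, -0.5703, -0.0214, 0.9890, -0.1460]
q̇ = J⁺·V = [-0.8980, 0.9880, -0.4750, 0.6730]

-0.8980 0.9880 -0.4750 0.6730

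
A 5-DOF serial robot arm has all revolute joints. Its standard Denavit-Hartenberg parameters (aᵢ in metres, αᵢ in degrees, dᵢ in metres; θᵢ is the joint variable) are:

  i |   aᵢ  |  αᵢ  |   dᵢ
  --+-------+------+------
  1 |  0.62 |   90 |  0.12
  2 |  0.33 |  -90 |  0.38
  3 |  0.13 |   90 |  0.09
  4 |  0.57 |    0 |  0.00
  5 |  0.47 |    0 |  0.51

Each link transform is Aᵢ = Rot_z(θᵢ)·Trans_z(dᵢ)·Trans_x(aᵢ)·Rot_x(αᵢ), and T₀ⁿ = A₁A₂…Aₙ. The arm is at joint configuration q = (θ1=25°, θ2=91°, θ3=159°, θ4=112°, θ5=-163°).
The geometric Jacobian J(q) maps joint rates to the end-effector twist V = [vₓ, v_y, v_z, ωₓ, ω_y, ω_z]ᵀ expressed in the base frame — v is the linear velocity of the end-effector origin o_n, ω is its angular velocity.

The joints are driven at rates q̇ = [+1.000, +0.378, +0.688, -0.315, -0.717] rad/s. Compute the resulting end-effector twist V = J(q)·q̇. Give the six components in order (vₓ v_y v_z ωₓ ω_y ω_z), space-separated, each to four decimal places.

o_n = [0.2547, 0.3088, 0.4301]
J₁: ẑ×o_n = [-0.3088, 0.2547, 0.0000], ω = ẑ
J2: z=[0.4226, -0.9063, 0.0000] o=[0.5619, 0.2620, 0.1200] → [-0.2811, -0.1311, -0.2587, 0.4226, -0.9063, 0.0000]
J3: z=[-0.9062, -0.4226, -0.0175] o=[0.7173, -0.0848, 0.4499] → [0.0152, -0.0099, -0.5521, -0.9062, -0.4226, -0.0175]
J4: z=[-0.4002, 0.8435, 0.3583] o=[0.6180, -0.0797, 0.3270] → [-0.0522, -0.0889, 0.1509, -0.4002, 0.8435, 0.3583]
J5: z=[-0.4002, 0.8435, 0.3583] o=[0.1682, -0.3739, 0.5171] → [-0.3180, -0.0038, -0.3461, -0.4002, 0.8435, 0.3583]
V = J·q̇ = [-0.1601, 0.2291, -0.2770, -0.0507, -1.5038, 0.6182]

-0.1601 0.2291 -0.2770 -0.0507 -1.5038 0.6182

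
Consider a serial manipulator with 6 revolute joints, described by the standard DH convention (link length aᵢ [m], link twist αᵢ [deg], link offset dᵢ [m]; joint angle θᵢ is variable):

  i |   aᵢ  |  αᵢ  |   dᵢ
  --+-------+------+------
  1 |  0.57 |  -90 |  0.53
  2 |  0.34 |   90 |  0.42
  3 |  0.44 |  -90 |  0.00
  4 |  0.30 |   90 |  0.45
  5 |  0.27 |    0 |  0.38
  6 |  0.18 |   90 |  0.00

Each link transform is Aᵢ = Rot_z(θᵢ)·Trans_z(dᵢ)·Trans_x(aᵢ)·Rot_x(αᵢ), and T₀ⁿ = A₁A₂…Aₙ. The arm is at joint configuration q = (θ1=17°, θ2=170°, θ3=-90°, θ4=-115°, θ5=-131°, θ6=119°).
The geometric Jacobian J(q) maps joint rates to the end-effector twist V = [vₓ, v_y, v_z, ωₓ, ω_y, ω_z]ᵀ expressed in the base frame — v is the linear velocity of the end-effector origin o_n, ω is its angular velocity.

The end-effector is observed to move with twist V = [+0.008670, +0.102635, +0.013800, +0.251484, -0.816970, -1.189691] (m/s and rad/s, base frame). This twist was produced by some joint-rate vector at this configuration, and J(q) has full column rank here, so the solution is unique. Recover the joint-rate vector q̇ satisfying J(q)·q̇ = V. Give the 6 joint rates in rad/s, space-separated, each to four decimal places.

0.0750 -0.0790 0.8840 0.2180 -0.6390 -0.2170

o_n = [-0.0852, 0.4453, 0.3260]
J₁: ẑ×o_n = [-0.4453, -0.0852, 0.0000], ω = ẑ
J2: z=[-0.2924, 0.9563, 0.0000] o=[0.5451, 0.1667, 0.5300] → [-0.1950, -0.0596, 0.5213, -0.2924, 0.9563, 0.0000]
J3: z=[0.1661, 0.0508, -0.9848] o=[0.1021, 0.4704, 0.4710] → [-0.0321, 0.2085, 0.0053, 0.1661, 0.0508, -0.9848]
J4: z=[-0.9418, -0.2879, -0.1736] o=[0.2307, 0.0496, 0.4710] → [0.1104, -0.0816, -0.4636, -0.9418, -0.2879, -0.1736]
J5: z=[-0.3352, 0.8453, 0.4162] o=[-0.1850, 0.0551, 0.1251] → [0.0075, 0.1089, -0.2151, -0.3352, 0.8453, 0.4162]
J6: z=[-0.3352, 0.8453, 0.4162] o=[-0.1252, 0.3552, 0.4767] → [-0.1648, -0.0338, -0.0640, -0.3352, 0.8453, 0.4162]
q̇ = J⁺·V = [0.0750, -0.0790, 0.8840, 0.2180, -0.6390, -0.2170]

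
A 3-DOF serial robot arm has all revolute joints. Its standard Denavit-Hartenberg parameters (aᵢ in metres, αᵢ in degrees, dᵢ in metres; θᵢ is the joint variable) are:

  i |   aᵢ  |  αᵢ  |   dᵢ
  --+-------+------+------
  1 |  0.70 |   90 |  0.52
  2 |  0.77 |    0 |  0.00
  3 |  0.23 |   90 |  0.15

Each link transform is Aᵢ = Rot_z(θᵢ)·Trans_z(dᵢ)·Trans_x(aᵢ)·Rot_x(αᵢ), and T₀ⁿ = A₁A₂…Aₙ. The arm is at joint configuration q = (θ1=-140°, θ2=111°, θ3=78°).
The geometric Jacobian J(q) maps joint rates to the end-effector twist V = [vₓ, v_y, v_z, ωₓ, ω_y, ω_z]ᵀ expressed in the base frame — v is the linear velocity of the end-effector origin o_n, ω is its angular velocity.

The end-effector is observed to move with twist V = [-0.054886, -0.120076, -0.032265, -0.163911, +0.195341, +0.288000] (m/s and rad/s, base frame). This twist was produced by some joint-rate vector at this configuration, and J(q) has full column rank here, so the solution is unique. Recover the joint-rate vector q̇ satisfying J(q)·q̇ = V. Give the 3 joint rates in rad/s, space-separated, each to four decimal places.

0.2880 -0.0930 0.3480

o_n = [-0.2472, -0.0117, 1.2029]
J₁: ẑ×o_n = [0.0117, -0.2472, 0.0000], ω = ẑ
J2: z=[-0.6428, 0.7660, 0.0000] o=[-0.5362, -0.4500, 0.5200] → [0.5231, 0.4389, -0.5031, -0.6428, 0.7660, 0.0000]
J3: z=[-0.6428, 0.7660, 0.0000] o=[-0.3248, -0.2726, 1.2389] → [-0.0276, -0.0231, -0.2272, -0.6428, 0.7660, 0.0000]
q̇ = J⁺·V = [0.2880, -0.0930, 0.3480]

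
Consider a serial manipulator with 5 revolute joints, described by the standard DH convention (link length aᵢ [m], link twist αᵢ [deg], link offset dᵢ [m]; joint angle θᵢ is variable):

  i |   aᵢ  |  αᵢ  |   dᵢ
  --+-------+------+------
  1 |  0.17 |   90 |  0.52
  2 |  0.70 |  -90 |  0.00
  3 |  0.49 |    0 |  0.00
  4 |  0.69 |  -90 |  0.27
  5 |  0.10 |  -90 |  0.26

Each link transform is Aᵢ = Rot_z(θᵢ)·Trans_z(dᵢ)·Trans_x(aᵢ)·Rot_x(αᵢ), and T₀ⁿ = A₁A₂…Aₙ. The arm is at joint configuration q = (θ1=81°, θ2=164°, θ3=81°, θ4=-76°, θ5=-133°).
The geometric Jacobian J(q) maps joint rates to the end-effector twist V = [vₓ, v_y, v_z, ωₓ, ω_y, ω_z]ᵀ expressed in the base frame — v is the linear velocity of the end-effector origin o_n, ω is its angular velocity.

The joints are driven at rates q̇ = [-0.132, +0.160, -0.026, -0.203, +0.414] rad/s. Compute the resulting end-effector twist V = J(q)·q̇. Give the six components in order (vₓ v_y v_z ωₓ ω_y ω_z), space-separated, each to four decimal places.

-0.0311 -0.0157 -0.2220 -0.2340 0.1361 0.0782

o_n = [-0.9821, -1.1048, 0.5687]
J₁: ẑ×o_n = [1.1048, -0.9821, 0.0000], ω = ẑ
J2: z=[0.9877, -0.1564, 0.0000] o=[0.0266, 0.1679, 0.5200] → [-0.0076, -0.0481, -1.4148, 0.9877, -0.1564, 0.0000]
J3: z=[-0.0431, -0.2722, -0.9613] o=[-0.0787, -0.4967, 0.7129] → [-0.5453, 0.8622, -0.2197, -0.0431, -0.2722, -0.9613]
J4: z=[-0.0431, -0.2722, -0.9613] o=[-0.5682, -0.4938, 0.7341] → [-0.5423, 0.3907, -0.0863, -0.0431, -0.2722, -0.9613]
J5: z=[-0.9708, 0.2386, -0.0240] o=[-0.7426, -1.2105, 0.6640] → [-0.0202, -0.0867, -0.0455, -0.9708, 0.2386, -0.0240]
V = J·q̇ = [-0.0311, -0.0157, -0.2220, -0.2340, 0.1361, 0.0782]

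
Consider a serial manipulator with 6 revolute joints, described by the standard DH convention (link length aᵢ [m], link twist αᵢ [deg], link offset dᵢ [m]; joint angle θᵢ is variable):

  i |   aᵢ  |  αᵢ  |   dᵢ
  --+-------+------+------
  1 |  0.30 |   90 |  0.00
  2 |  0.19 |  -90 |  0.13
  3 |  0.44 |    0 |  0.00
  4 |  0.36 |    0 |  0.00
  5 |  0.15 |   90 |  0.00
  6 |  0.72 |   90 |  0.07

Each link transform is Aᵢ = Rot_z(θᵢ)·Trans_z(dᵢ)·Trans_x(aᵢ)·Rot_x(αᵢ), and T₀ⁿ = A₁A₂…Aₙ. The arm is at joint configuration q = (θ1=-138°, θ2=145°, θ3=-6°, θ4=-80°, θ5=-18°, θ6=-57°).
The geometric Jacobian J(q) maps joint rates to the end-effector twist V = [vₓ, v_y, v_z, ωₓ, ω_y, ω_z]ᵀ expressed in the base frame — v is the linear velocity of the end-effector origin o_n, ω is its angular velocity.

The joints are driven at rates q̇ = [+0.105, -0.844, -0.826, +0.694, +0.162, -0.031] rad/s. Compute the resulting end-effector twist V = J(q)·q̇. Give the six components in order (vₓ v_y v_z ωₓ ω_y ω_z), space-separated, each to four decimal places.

-0.8166 -0.2997 -0.0064 0.5908 -0.5936 0.0977

o_n = [-0.9029, 0.5922, 0.7548]
J₁: ẑ×o_n = [-0.5922, -0.9029, 0.0000], ω = ẑ
J2: z=[-0.6691, 0.7431, 0.0000] o=[-0.2229, -0.2007, 0.0000] → [0.5609, 0.5051, -0.0252, -0.6691, 0.7431, 0.0000]
J3: z=[0.4263, 0.3838, -0.8192] o=[-0.1943, 0.0000, 0.1090] → [0.7329, 0.3052, 0.5244, 0.4263, 0.3838, -0.8192]
J4: z=[0.4263, 0.3838, -0.8192] o=[0.0413, 0.2740, 0.3600] → [0.4121, 0.6052, 0.4980, 0.4263, 0.3838, -0.8192]
J5: z=[0.4263, 0.3838, -0.8192] o=[-0.1837, 0.5547, 0.3744] → [0.1767, 0.4270, 0.2920, 0.4263, 0.3838, -0.8192]
J6: z=[-0.4288, -0.7116, -0.5565] o=[-0.3032, 0.6430, 0.3536] → [-0.3138, 0.5058, -0.4050, -0.4288, -0.7116, -0.5565]
V = J·q̇ = [-0.8166, -0.2997, -0.0064, 0.5908, -0.5936, 0.0977]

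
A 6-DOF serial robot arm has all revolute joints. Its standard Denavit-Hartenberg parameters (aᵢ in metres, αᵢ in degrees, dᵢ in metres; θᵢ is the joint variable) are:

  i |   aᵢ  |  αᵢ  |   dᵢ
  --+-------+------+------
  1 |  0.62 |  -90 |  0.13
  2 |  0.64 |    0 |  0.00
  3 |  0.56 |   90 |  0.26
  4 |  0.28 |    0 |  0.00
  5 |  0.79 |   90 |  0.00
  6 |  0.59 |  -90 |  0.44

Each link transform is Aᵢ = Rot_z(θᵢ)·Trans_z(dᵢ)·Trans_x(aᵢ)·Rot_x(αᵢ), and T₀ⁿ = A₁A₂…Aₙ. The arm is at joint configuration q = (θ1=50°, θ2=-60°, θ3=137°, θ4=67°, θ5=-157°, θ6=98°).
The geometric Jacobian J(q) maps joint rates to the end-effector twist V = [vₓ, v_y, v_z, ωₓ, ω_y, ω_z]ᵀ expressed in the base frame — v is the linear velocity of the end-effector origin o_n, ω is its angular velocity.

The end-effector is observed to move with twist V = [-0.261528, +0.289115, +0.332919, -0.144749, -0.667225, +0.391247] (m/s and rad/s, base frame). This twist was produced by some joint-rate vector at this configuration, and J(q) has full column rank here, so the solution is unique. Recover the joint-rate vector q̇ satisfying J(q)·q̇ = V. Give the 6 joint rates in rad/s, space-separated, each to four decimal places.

-0.0830 0.2530 -0.5710 -0.4180 -0.0640 0.5980

o_n = [1.1490, 1.0735, 0.5922]
J₁: ẑ×o_n = [-1.0735, 1.1490, 0.0000], ω = ẑ
J2: z=[-0.7660, 0.6428, 0.0000] o=[0.3985, 0.4749, 0.1300] → [0.2971, 0.3540, -0.9409, -0.7660, 0.6428, 0.0000]
J3: z=[-0.7660, 0.6428, 0.0000] o=[0.6042, 0.7201, 0.6843] → [-0.0592, -0.0705, -0.6209, -0.7660, 0.6428, 0.0000]
J4: z=[0.6263, 0.7464, 0.2250] o=[0.4860, 0.9837, 0.1386] → [0.3183, -0.1349, -0.4386, 0.6263, 0.7464, 0.2250]
J5: z=[0.6263, 0.7464, 0.2250] o=[0.3044, 1.1682, 0.0320] → [0.4394, -0.1608, -0.6897, 0.6263, 0.7464, 0.2250]
J6: z=[-0.1446, -0.1723, 0.9744] o=[0.9096, 0.6604, 0.0320] → [-0.4990, 0.3143, -0.0185, -0.1446, -0.1723, 0.9744]
q̇ = J⁺·V = [-0.0830, 0.2530, -0.5710, -0.4180, -0.0640, 0.5980]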